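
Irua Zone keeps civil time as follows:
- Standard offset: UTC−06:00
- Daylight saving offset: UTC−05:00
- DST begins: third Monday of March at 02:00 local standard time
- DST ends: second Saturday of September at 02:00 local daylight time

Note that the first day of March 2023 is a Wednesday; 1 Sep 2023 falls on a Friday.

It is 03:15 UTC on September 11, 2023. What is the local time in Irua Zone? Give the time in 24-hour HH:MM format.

21:15

1 March 2023 is a Wednesday, so the first Monday is March 6 and the third is March 20.
1 September 2023 is a Friday, so the first Saturday is September 2 and the second is September 9.
At the standard offset (UTC−06:00), 03:15 UTC − 6h = 21:15 Irua Zone standard time (rolling into the previous day, 10 September 2023).
Daylight saving runs 20 March – 9 September; the standard-time date in Irua Zone, September 10, 2023, is outside that window, so Irua Zone is on standard time at UTC−06:00.
03:15 UTC − 6h = 21:15 local (rolling into the previous day, 10 September 2023).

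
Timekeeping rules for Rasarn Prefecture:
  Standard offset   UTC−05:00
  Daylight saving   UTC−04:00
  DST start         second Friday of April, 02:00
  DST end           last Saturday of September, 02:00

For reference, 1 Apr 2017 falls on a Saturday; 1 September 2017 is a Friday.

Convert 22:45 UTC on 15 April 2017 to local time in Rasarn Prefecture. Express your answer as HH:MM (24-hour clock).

18:45

1 April 2017 is a Saturday, so the first Friday is April 7 and the second is April 14.
1 September 2017 is a Friday, so Saturdays fall on 2, 9, 16, 23, 30; the last is September 30.
At the standard offset (UTC−05:00), 22:45 UTC − 5h = 17:45 Rasarn Prefecture standard time.
Daylight saving runs 14 April – 30 September; the standard-time date in Rasarn Prefecture, 15 April 2017, is inside that window, so Rasarn Prefecture is at UTC−04:00.
22:45 UTC − 4h = 18:45 local.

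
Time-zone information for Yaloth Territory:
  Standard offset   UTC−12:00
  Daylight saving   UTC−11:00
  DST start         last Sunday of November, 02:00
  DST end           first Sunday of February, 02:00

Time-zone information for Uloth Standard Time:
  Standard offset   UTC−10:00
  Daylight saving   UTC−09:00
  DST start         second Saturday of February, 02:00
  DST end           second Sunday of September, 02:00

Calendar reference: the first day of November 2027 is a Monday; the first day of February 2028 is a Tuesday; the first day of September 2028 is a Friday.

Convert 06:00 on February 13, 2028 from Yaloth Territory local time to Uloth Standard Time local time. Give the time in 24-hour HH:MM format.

1 November 2027 is a Monday, so Sundays fall on 7, 14, 21, 28; the last is November 28.
1 February 2028 is a Tuesday, so the first Sunday is February 6.
Daylight saving runs 28 November 2027 – 6 February 2028; February 13, 2028 is outside that window, so Yaloth Territory is on standard time at UTC−12:00.
06:00 Yaloth Territory + 12h = 18:00 UTC.
1 February 2028 is a Tuesday, so the first Saturday is February 5 and the second is February 12.
1 September 2028 is a Friday, so the first Sunday is September 3 and the second is September 10.
At the standard offset (UTC−10:00), 18:00 UTC − 10h = 08:00 Uloth Standard Time standard time.
The standard-time date in Uloth Standard Time, February 13, 2028, lies within the daylight-saving period (12 February – 10 September), so Uloth Standard Time is on daylight time, UTC−09:00.
18:00 UTC − 9h = 09:00 Uloth Standard Time.

09:00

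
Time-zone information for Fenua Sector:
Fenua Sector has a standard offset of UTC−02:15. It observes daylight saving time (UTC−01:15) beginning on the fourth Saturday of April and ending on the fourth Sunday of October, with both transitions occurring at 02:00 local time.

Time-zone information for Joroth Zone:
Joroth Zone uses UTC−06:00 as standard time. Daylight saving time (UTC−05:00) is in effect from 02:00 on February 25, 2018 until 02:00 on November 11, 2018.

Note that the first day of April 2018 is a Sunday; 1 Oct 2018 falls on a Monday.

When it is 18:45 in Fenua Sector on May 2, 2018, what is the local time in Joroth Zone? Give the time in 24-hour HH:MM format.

1 April 2018 is a Sunday, so the first Saturday is April 7 and the fourth is April 28.
1 October 2018 is a Monday, so the first Sunday is October 7 and the fourth is October 28.
May 2, 2018 lies within the daylight-saving period (28 April – 28 October), so Fenua Sector is on daylight time, UTC−01:15.
18:45 Fenua Sector + 1h15m = 20:00 UTC.
At the standard offset (UTC−06:00), 20:00 UTC − 6h = 14:00 Joroth Zone standard time.
The standard-time date in Joroth Zone, May 2, 2018, falls between 25 February and 11 November, so daylight saving is in effect and Joroth Zone is at UTC−05:00.
20:00 UTC − 5h = 15:00 Joroth Zone.

15:00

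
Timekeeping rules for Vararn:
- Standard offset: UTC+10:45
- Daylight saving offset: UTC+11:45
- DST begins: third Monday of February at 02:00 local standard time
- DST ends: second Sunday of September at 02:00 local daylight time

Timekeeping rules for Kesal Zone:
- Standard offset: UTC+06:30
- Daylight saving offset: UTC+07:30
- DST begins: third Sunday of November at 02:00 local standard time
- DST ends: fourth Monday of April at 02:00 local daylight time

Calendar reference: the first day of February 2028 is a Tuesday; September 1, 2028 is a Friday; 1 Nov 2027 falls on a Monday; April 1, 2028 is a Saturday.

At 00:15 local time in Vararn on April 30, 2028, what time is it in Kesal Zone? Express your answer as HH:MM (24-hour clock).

1 February 2028 is a Tuesday, so the first Monday is February 7 and the third is February 21.
1 September 2028 is a Friday, so the first Sunday is September 3 and the second is September 10.
April 30, 2028 falls between 21 February and 10 September, so daylight saving is in effect and Vararn is at UTC+11:45.
00:15 Vararn − 11h45m = 12:30 UTC (rolling into the previous day, 29 April 2028).
1 November 2027 is a Monday, so the first Sunday is November 7 and the third is November 21.
1 April 2028 is a Saturday, so the first Monday is April 3 and the fourth is April 24.
At the standard offset (UTC+06:30), 12:30 UTC + 6h30m = 19:00 Kesal Zone standard time.
The standard-time date in Kesal Zone, April 29, 2028, is outside the daylight-saving period (21 November 2027 – 24 April 2028), so Kesal Zone is on standard time, UTC+06:30.
12:30 UTC + 6h30m = 19:00 Kesal Zone.

19:00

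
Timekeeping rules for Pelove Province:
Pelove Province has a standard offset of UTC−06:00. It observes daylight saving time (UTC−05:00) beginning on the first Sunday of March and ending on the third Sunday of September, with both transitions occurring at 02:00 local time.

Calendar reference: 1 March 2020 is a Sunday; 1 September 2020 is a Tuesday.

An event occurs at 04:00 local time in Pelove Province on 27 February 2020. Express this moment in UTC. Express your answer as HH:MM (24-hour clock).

10:00

1 March 2020 is a Sunday, so the first Sunday is March 1.
1 September 2020 is a Tuesday, so the first Sunday is September 6 and the third is September 20.
27 February 2020 is outside the daylight-saving period (1 March – 20 September), so Pelove Province is on standard time, UTC−06:00.
04:00 local + 6h = 10:00 UTC.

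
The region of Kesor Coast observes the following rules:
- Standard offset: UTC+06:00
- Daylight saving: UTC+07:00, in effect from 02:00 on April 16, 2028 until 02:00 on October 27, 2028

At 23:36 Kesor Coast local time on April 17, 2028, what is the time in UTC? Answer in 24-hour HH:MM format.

Daylight saving runs 16 April – 27 October; April 17, 2028 is inside that window, so Kesor Coast is at UTC+07:00.
23:36 local − 7h = 16:36 UTC.

16:36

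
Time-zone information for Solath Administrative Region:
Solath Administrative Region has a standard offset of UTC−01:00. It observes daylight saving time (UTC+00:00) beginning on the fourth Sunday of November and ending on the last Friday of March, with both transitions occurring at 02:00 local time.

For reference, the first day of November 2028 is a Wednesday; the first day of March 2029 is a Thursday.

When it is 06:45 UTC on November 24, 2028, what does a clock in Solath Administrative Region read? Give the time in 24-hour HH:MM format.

05:45

1 November 2028 is a Wednesday, so the first Sunday is November 5 and the fourth is November 26.
1 March 2029 is a Thursday, so Fridays fall on 2, 9, 16, 23, 30; the last is March 30.
At the standard offset (UTC−01:00), 06:45 UTC − 1h = 05:45 Solath Administrative Region standard time.
The standard-time date in Solath Administrative Region, November 24, 2028, does not fall between 26 November 2028 and 30 March 2029, so daylight saving is not in effect and Solath Administrative Region is at UTC−01:00.
06:45 UTC − 1h = 05:45 local.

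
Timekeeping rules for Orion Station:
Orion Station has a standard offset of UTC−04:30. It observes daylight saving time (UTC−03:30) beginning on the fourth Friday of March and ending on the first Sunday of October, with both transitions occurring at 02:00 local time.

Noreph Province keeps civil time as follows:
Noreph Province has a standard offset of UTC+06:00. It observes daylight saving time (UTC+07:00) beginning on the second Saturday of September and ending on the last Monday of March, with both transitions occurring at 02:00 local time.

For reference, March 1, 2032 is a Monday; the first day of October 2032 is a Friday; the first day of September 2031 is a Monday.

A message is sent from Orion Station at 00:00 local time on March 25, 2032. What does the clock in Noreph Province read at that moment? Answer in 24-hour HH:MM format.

11:30

1 March 2032 is a Monday, so the first Friday is March 5 and the fourth is March 26.
1 October 2032 is a Friday, so the first Sunday is October 3.
March 25, 2032 does not fall between 26 March and 3 October, so daylight saving is not in effect and Orion Station is at UTC−04:30.
00:00 Orion Station + 4h30m = 04:30 UTC.
1 September 2031 is a Monday, so the first Saturday is September 6 and the second is September 13.
1 March 2032 is a Monday, so Mondays fall on 1, 8, 15, 22, 29; the last is March 29.
At the standard offset (UTC+06:00), 04:30 UTC + 6h = 10:30 Noreph Province standard time.
The standard-time date in Noreph Province, March 25, 2032, falls between 13 September 2031 and 29 March 2032, so daylight saving is in effect and Noreph Province is at UTC+07:00.
04:30 UTC + 7h = 11:30 Noreph Province.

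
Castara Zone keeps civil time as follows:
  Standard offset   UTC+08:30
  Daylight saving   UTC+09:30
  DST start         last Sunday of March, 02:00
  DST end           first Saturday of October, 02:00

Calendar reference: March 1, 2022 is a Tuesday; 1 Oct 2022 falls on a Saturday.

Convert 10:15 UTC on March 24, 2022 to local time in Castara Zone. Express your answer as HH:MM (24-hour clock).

1 March 2022 is a Tuesday, so Sundays fall on 6, 13, 20, 27; the last is March 27.
1 October 2022 is a Saturday, so the first Saturday is October 1.
At the standard offset (UTC+08:30), 10:15 UTC + 8h30m = 18:45 Castara Zone standard time.
Daylight saving runs 27 March – 1 October; the standard-time date in Castara Zone, March 24, 2022, is outside that window, so Castara Zone is on standard time at UTC+08:30.
10:15 UTC + 8h30m = 18:45 local.

18:45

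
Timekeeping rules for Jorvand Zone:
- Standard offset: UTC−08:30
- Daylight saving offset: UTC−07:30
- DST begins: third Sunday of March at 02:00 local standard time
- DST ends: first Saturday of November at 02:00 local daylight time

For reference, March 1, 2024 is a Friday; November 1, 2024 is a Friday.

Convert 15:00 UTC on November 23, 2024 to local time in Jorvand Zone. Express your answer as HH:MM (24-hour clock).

06:30

1 March 2024 is a Friday, so the first Sunday is March 3 and the third is March 17.
1 November 2024 is a Friday, so the first Saturday is November 2.
At the standard offset (UTC−08:30), 15:00 UTC − 8h30m = 06:30 Jorvand Zone standard time.
The standard-time date in Jorvand Zone, November 23, 2024, does not fall between 17 March and 2 November, so daylight saving is not in effect and Jorvand Zone is at UTC−08:30.
15:00 UTC − 8h30m = 06:30 local.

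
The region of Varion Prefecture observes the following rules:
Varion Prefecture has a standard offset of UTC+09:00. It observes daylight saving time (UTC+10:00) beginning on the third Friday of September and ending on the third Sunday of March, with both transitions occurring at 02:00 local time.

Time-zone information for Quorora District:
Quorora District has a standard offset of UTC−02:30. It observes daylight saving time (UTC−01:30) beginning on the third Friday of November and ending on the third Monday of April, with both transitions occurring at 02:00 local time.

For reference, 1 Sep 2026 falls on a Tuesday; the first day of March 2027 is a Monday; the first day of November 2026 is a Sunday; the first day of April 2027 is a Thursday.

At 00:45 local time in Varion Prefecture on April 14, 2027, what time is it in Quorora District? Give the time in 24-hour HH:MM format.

1 September 2026 is a Tuesday, so the first Friday is September 4 and the third is September 18.
1 March 2027 is a Monday, so the first Sunday is March 7 and the third is March 21.
Daylight saving runs 18 September 2026 – 21 March 2027; April 14, 2027 is outside that window, so Varion Prefecture is on standard time at UTC+09:00.
00:45 Varion Prefecture − 9h = 15:45 UTC (rolling into the previous day, 13 April 2027).
1 November 2026 is a Sunday, so the first Friday is November 6 and the third is November 20.
1 April 2027 is a Thursday, so the first Monday is April 5 and the third is April 19.
At the standard offset (UTC−02:30), 15:45 UTC − 2h30m = 13:15 Quorora District standard time.
The standard-time date in Quorora District, April 13, 2027, falls between 20 November 2026 and 19 April 2027, so daylight saving is in effect and Quorora District is at UTC−01:30.
15:45 UTC − 1h30m = 14:15 Quorora District.

14:15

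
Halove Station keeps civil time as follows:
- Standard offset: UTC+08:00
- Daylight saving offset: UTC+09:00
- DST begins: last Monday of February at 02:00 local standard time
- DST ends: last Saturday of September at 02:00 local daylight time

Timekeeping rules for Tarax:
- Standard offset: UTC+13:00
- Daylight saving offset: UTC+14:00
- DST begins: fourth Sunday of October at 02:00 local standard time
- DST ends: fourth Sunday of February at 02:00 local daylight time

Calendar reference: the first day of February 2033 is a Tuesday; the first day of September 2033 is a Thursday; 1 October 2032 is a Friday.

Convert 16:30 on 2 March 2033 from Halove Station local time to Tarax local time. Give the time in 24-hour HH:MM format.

20:30

1 February 2033 is a Tuesday, so Mondays fall on 7, 14, 21, 28; the last is February 28.
1 September 2033 is a Thursday, so Saturdays fall on 3, 10, 17, 24; the last is September 24.
2 March 2033 lies within the daylight-saving period (28 February – 24 September), so Halove Station is on daylight time, UTC+09:00.
16:30 Halove Station − 9h = 07:30 UTC.
1 October 2032 is a Friday, so the first Sunday is October 3 and the fourth is October 24.
1 February 2033 is a Tuesday, so the first Sunday is February 6 and the fourth is February 27.
At the standard offset (UTC+13:00), 07:30 UTC + 13h = 20:30 Tarax standard time.
The standard-time date in Tarax, 2 March 2033, does not fall between 24 October 2032 and 27 February 2033, so daylight saving is not in effect and Tarax is at UTC+13:00.
07:30 UTC + 13h = 20:30 Tarax.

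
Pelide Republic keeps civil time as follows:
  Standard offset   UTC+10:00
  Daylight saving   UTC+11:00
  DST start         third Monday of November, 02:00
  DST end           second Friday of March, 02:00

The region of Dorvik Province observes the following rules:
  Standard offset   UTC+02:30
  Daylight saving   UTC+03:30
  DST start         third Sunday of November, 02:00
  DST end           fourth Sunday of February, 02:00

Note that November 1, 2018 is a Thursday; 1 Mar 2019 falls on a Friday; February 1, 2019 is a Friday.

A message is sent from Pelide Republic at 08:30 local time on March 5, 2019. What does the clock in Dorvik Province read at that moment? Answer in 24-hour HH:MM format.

00:00

1 November 2018 is a Thursday, so the first Monday is November 5 and the third is November 19.
1 March 2019 is a Friday, so the first Friday is March 1 and the second is March 8.
Daylight saving runs 19 November 2018 – 8 March 2019; March 5, 2019 is inside that window, so Pelide Republic is at UTC+11:00.
08:30 Pelide Republic − 11h = 21:30 UTC (rolling into the previous day, 4 March 2019).
1 November 2018 is a Thursday, so the first Sunday is November 4 and the third is November 18.
1 February 2019 is a Friday, so the first Sunday is February 3 and the fourth is February 24.
At the standard offset (UTC+02:30), 21:30 UTC + 2h30m = 00:00 Dorvik Province standard time (rolling into the next day, 5 March 2019).
The standard-time date in Dorvik Province, March 5, 2019, is outside the daylight-saving period (18 November 2018 – 24 February 2019), so Dorvik Province is on standard time, UTC+02:30.
21:30 UTC + 2h30m = 00:00 Dorvik Province (rolling into the next day, 5 March 2019).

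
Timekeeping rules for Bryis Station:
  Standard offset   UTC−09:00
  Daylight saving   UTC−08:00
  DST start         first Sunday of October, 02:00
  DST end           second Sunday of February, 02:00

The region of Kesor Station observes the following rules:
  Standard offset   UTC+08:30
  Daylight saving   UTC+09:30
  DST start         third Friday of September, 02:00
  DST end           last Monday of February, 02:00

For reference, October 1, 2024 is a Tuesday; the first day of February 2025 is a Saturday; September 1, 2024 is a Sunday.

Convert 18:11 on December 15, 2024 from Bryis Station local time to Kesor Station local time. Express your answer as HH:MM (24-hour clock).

1 October 2024 is a Tuesday, so the first Sunday is October 6.
1 February 2025 is a Saturday, so the first Sunday is February 2 and the second is February 9.
December 15, 2024 lies within the daylight-saving period (6 October 2024 – 9 February 2025), so Bryis Station is on daylight time, UTC−08:00.
18:11 Bryis Station + 8h = 02:11 UTC (rolling into the next day, 16 December 2024).
1 September 2024 is a Sunday, so the first Friday is September 6 and the third is September 20.
1 February 2025 is a Saturday, so Mondays fall on 3, 10, 17, 24; the last is February 24.
At the standard offset (UTC+08:30), 02:11 UTC + 8h30m = 10:41 Kesor Station standard time.
The standard-time date in Kesor Station, December 16, 2024, falls between 20 September 2024 and 24 February 2025, so daylight saving is in effect and Kesor Station is at UTC+09:30.
02:11 UTC + 9h30m = 11:41 Kesor Station.

11:41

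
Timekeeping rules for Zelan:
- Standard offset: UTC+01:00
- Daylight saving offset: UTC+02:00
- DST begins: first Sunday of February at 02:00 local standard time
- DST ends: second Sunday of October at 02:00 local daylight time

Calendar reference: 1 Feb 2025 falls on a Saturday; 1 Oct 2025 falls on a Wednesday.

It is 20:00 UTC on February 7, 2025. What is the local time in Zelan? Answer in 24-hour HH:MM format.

1 February 2025 is a Saturday, so the first Sunday is February 2.
1 October 2025 is a Wednesday, so the first Sunday is October 5 and the second is October 12.
At the standard offset (UTC+01:00), 20:00 UTC + 1h = 21:00 Zelan standard time.
The standard-time date in Zelan, February 7, 2025, lies within the daylight-saving period (2 February – 12 October), so Zelan is on daylight time, UTC+02:00.
20:00 UTC + 2h = 22:00 local.

22:00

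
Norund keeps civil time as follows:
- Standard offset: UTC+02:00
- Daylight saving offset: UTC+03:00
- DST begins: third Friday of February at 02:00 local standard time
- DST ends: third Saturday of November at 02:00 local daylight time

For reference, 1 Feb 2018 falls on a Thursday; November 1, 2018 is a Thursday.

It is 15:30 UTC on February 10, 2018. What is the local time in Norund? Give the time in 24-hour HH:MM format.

1 February 2018 is a Thursday, so the first Friday is February 2 and the third is February 16.
1 November 2018 is a Thursday, so the first Saturday is November 3 and the third is November 17.
At the standard offset (UTC+02:00), 15:30 UTC + 2h = 17:30 Norund standard time.
Daylight saving runs 16 February – 17 November; the standard-time date in Norund, February 10, 2018, is outside that window, so Norund is on standard time at UTC+02:00.
15:30 UTC + 2h = 17:30 local.

17:30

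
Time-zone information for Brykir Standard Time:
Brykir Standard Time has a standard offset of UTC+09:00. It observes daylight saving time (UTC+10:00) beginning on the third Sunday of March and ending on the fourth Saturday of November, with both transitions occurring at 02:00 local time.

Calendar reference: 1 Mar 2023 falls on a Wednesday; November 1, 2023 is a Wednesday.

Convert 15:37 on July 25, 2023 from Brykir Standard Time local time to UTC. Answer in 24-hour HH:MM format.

05:37

1 March 2023 is a Wednesday, so the first Sunday is March 5 and the third is March 19.
1 November 2023 is a Wednesday, so the first Saturday is November 4 and the fourth is November 25.
July 25, 2023 lies within the daylight-saving period (19 March – 25 November), so Brykir Standard Time is on daylight time, UTC+10:00.
15:37 local − 10h = 05:37 UTC.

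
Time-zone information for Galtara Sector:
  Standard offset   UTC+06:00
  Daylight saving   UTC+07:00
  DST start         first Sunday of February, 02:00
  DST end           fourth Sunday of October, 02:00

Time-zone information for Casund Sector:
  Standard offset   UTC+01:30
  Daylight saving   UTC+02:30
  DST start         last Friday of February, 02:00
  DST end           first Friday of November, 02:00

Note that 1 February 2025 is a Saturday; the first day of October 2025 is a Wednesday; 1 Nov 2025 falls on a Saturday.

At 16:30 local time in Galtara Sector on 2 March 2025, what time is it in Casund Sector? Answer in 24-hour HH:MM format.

1 February 2025 is a Saturday, so the first Sunday is February 2.
1 October 2025 is a Wednesday, so the first Sunday is October 5 and the fourth is October 26.
Daylight saving runs 2 February – 26 October; 2 March 2025 is inside that window, so Galtara Sector is at UTC+07:00.
16:30 Galtara Sector − 7h = 09:30 UTC.
1 February 2025 is a Saturday, so Fridays fall on 7, 14, 21, 28; the last is February 28.
1 November 2025 is a Saturday, so the first Friday is November 7.
At the standard offset (UTC+01:30), 09:30 UTC + 1h30m = 11:00 Casund Sector standard time.
Daylight saving runs 28 February – 7 November; the standard-time date in Casund Sector, 2 March 2025, is inside that window, so Casund Sector is at UTC+02:30.
09:30 UTC + 2h30m = 12:00 Casund Sector.

12:00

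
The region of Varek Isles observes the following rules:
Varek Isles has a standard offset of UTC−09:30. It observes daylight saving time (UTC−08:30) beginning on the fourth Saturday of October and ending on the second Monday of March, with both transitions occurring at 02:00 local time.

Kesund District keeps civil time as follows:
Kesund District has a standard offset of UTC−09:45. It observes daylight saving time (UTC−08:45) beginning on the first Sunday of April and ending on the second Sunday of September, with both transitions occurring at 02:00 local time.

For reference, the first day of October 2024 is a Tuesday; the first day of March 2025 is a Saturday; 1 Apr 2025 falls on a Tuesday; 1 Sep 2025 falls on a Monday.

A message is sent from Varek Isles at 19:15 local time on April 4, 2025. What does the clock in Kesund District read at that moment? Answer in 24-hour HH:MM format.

19:00

1 October 2024 is a Tuesday, so the first Saturday is October 5 and the fourth is October 26.
1 March 2025 is a Saturday, so the first Monday is March 3 and the second is March 10.
April 4, 2025 does not fall between 26 October 2024 and 10 March 2025, so daylight saving is not in effect and Varek Isles is at UTC−09:30.
19:15 Varek Isles + 9h30m = 04:45 UTC (rolling into the next day, 5 April 2025).
1 April 2025 is a Tuesday, so the first Sunday is April 6.
1 September 2025 is a Monday, so the first Sunday is September 7 and the second is September 14.
At the standard offset (UTC−09:45), 04:45 UTC − 9h45m = 19:00 Kesund District standard time (rolling into the previous day, 4 April 2025).
The standard-time date in Kesund District, April 4, 2025, does not fall between 6 April and 14 September, so daylight saving is not in effect and Kesund District is at UTC−09:45.
04:45 UTC − 9h45m = 19:00 Kesund District (rolling into the previous day, 4 April 2025).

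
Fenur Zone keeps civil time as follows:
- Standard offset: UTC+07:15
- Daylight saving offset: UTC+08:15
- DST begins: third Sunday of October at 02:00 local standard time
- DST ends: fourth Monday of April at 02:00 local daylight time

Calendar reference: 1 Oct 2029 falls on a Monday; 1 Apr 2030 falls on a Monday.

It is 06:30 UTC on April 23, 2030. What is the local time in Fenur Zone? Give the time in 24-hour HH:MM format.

1 October 2029 is a Monday, so the first Sunday is October 7 and the third is October 21.
1 April 2030 is a Monday, so the first Monday is April 1 and the fourth is April 22.
At the standard offset (UTC+07:15), 06:30 UTC + 7h15m = 13:45 Fenur Zone standard time.
Daylight saving runs 21 October 2029 – 22 April 2030; the standard-time date in Fenur Zone, April 23, 2030, is outside that window, so Fenur Zone is on standard time at UTC+07:15.
06:30 UTC + 7h15m = 13:45 local.

13:45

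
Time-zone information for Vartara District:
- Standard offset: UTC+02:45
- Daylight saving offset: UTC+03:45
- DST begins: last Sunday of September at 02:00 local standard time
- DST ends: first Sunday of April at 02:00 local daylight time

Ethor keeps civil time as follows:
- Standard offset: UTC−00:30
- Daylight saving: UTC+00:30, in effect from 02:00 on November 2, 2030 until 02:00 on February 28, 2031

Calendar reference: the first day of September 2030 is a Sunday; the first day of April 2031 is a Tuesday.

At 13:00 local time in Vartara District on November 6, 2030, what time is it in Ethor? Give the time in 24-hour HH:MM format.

1 September 2030 is a Sunday, so Sundays fall on 1, 8, 15, 22, 29; the last is September 29.
1 April 2031 is a Tuesday, so the first Sunday is April 6.
November 6, 2030 lies within the daylight-saving period (29 September 2030 – 6 April 2031), so Vartara District is on daylight time, UTC+03:45.
13:00 Vartara District − 3h45m = 09:15 UTC.
At the standard offset (UTC−00:30), 09:15 UTC − 0h30m = 08:45 Ethor standard time.
The standard-time date in Ethor, November 6, 2030, falls between 2 November 2030 and 28 February 2031, so daylight saving is in effect and Ethor is at UTC+00:30.
09:15 UTC + 0h30m = 09:45 Ethor.

09:45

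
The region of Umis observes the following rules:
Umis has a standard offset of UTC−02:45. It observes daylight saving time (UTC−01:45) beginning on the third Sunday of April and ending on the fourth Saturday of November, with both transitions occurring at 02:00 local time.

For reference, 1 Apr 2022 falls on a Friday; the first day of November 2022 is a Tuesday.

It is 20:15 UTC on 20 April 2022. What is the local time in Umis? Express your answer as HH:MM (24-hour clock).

1 April 2022 is a Friday, so the first Sunday is April 3 and the third is April 17.
1 November 2022 is a Tuesday, so the first Saturday is November 5 and the fourth is November 26.
At the standard offset (UTC−02:45), 20:15 UTC − 2h45m = 17:30 Umis standard time.
The standard-time date in Umis, 20 April 2022, lies within the daylight-saving period (17 April – 26 November), so Umis is on daylight time, UTC−01:45.
20:15 UTC − 1h45m = 18:30 local.

18:30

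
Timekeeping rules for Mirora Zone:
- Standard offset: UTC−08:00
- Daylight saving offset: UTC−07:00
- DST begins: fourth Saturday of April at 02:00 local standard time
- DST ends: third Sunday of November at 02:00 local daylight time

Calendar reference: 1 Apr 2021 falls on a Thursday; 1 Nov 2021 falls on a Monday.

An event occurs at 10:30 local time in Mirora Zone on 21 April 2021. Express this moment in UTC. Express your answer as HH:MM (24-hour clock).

1 April 2021 is a Thursday, so the first Saturday is April 3 and the fourth is April 24.
1 November 2021 is a Monday, so the first Sunday is November 7 and the third is November 21.
21 April 2021 does not fall between 24 April and 21 November, so daylight saving is not in effect and Mirora Zone is at UTC−08:00.
10:30 local + 8h = 18:30 UTC.

18:30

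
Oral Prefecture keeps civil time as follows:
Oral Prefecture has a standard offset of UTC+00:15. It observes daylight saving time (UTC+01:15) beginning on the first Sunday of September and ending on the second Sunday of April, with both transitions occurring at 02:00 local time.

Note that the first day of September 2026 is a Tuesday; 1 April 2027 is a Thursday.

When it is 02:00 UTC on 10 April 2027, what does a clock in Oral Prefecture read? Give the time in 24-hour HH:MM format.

03:15

1 September 2026 is a Tuesday, so the first Sunday is September 6.
1 April 2027 is a Thursday, so the first Sunday is April 4 and the second is April 11.
At the standard offset (UTC+00:15), 02:00 UTC + 0h15m = 02:15 Oral Prefecture standard time.
Daylight saving runs 6 September 2026 – 11 April 2027; the standard-time date in Oral Prefecture, 10 April 2027, is inside that window, so Oral Prefecture is at UTC+01:15.
02:00 UTC + 1h15m = 03:15 local.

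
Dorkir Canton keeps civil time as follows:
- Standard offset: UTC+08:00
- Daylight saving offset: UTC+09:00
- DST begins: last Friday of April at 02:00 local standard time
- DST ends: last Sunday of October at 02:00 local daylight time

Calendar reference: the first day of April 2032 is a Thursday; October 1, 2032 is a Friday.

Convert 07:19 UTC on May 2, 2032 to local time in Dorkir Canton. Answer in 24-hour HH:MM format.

1 April 2032 is a Thursday, so Fridays fall on 2, 9, 16, 23, 30; the last is April 30.
1 October 2032 is a Friday, so Sundays fall on 3, 10, 17, 24, 31; the last is October 31.
At the standard offset (UTC+08:00), 07:19 UTC + 8h = 15:19 Dorkir Canton standard time.
The standard-time date in Dorkir Canton, May 2, 2032, falls between 30 April and 31 October, so daylight saving is in effect and Dorkir Canton is at UTC+09:00.
07:19 UTC + 9h = 16:19 local.

16:19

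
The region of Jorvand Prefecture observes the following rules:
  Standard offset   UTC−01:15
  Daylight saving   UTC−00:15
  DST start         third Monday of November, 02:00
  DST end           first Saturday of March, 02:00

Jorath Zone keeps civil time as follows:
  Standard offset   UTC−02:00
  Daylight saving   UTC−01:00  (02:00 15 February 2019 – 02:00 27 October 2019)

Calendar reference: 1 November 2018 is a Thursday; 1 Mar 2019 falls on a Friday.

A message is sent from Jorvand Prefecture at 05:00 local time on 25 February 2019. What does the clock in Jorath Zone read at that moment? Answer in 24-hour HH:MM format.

1 November 2018 is a Thursday, so the first Monday is November 5 and the third is November 19.
1 March 2019 is a Friday, so the first Saturday is March 2.
25 February 2019 falls between 19 November 2018 and 2 March 2019, so daylight saving is in effect and Jorvand Prefecture is at UTC−00:15.
05:00 Jorvand Prefecture + 0h15m = 05:15 UTC.
At the standard offset (UTC−02:00), 05:15 UTC − 2h = 03:15 Jorath Zone standard time.
The standard-time date in Jorath Zone, 25 February 2019, falls between 15 February and 27 October, so daylight saving is in effect and Jorath Zone is at UTC−01:00.
05:15 UTC − 1h = 04:15 Jorath Zone.

04:15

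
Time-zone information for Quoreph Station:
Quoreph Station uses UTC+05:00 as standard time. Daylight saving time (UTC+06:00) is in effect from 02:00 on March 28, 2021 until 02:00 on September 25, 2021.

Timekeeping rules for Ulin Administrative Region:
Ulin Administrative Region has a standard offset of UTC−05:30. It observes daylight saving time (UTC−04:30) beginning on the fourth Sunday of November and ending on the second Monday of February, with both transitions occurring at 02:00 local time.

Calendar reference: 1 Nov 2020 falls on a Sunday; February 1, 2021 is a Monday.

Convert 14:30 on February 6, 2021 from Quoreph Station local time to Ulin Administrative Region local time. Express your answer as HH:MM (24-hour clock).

05:00

February 6, 2021 is outside the daylight-saving period (28 March – 25 September), so Quoreph Station is on standard time, UTC+05:00.
14:30 Quoreph Station − 5h = 09:30 UTC.
1 November 2020 is a Sunday, so the first Sunday is November 1 and the fourth is November 22.
1 February 2021 is a Monday, so the first Monday is February 1 and the second is February 8.
At the standard offset (UTC−05:30), 09:30 UTC − 5h30m = 04:00 Ulin Administrative Region standard time.
Daylight saving runs 22 November 2020 – 8 February 2021; the standard-time date in Ulin Administrative Region, February 6, 2021, is inside that window, so Ulin Administrative Region is at UTC−04:30.
09:30 UTC − 4h30m = 05:00 Ulin Administrative Region.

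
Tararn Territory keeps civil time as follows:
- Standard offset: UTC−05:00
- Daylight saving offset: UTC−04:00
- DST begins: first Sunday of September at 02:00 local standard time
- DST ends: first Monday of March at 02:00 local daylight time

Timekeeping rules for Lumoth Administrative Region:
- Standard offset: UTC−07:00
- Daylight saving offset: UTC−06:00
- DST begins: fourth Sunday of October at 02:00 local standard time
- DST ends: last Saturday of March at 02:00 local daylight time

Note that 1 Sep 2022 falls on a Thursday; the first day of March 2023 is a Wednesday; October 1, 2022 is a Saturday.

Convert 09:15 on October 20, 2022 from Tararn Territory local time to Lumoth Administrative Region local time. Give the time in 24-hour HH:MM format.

1 September 2022 is a Thursday, so the first Sunday is September 4.
1 March 2023 is a Wednesday, so the first Monday is March 6.
October 20, 2022 lies within the daylight-saving period (4 September 2022 – 6 March 2023), so Tararn Territory is on daylight time, UTC−04:00.
09:15 Tararn Territory + 4h = 13:15 UTC.
1 October 2022 is a Saturday, so the first Sunday is October 2 and the fourth is October 23.
1 March 2023 is a Wednesday, so Saturdays fall on 4, 11, 18, 25; the last is March 25.
At the standard offset (UTC−07:00), 13:15 UTC − 7h = 06:15 Lumoth Administrative Region standard time.
The standard-time date in Lumoth Administrative Region, October 20, 2022, is outside the daylight-saving period (23 October 2022 – 25 March 2023), so Lumoth Administrative Region is on standard time, UTC−07:00.
13:15 UTC − 7h = 06:15 Lumoth Administrative Region.

06:15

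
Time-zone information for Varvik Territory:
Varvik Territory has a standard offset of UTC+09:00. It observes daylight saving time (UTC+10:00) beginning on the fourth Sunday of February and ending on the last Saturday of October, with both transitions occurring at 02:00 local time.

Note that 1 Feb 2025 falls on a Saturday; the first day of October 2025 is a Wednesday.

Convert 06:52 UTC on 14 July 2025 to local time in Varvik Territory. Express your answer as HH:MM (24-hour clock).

1 February 2025 is a Saturday, so the first Sunday is February 2 and the fourth is February 23.
1 October 2025 is a Wednesday, so Saturdays fall on 4, 11, 18, 25; the last is October 25.
At the standard offset (UTC+09:00), 06:52 UTC + 9h = 15:52 Varvik Territory standard time.
Daylight saving runs 23 February – 25 October; the standard-time date in Varvik Territory, 14 July 2025, is inside that window, so Varvik Territory is at UTC+10:00.
06:52 UTC + 10h = 16:52 local.

16:52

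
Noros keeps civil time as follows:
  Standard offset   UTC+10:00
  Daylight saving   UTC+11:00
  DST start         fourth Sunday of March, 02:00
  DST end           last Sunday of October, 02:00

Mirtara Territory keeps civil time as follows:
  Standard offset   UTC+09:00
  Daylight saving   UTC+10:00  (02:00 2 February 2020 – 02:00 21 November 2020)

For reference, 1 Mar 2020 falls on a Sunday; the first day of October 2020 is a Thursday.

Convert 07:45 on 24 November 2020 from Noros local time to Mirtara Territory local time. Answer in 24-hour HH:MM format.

06:45

1 March 2020 is a Sunday, so the first Sunday is March 1 and the fourth is March 22.
1 October 2020 is a Thursday, so Sundays fall on 4, 11, 18, 25; the last is October 25.
Daylight saving runs 22 March – 25 October; 24 November 2020 is outside that window, so Noros is on standard time at UTC+10:00.
07:45 Noros − 10h = 21:45 UTC (rolling into the previous day, 23 November 2020).
At the standard offset (UTC+09:00), 21:45 UTC + 9h = 06:45 Mirtara Territory standard time (rolling into the next day, 24 November 2020).
The standard-time date in Mirtara Territory, 24 November 2020, does not fall between 2 February and 21 November, so daylight saving is not in effect and Mirtara Territory is at UTC+09:00.
21:45 UTC + 9h = 06:45 Mirtara Territory (rolling into the next day, 24 November 2020).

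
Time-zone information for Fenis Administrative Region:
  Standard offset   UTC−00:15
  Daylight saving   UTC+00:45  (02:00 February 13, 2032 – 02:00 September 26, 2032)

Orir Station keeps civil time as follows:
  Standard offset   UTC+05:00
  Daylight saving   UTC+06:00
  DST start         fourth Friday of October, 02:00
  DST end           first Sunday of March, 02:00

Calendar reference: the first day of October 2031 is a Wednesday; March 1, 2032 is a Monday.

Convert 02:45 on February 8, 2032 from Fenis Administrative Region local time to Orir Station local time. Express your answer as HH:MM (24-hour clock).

09:00

February 8, 2032 is outside the daylight-saving period (13 February – 26 September), so Fenis Administrative Region is on standard time, UTC−00:15.
02:45 Fenis Administrative Region + 0h15m = 03:00 UTC.
1 October 2031 is a Wednesday, so the first Friday is October 3 and the fourth is October 24.
1 March 2032 is a Monday, so the first Sunday is March 7.
At the standard offset (UTC+05:00), 03:00 UTC + 5h = 08:00 Orir Station standard time.
The standard-time date in Orir Station, February 8, 2032, lies within the daylight-saving period (24 October 2031 – 7 March 2032), so Orir Station is on daylight time, UTC+06:00.
03:00 UTC + 6h = 09:00 Orir Station.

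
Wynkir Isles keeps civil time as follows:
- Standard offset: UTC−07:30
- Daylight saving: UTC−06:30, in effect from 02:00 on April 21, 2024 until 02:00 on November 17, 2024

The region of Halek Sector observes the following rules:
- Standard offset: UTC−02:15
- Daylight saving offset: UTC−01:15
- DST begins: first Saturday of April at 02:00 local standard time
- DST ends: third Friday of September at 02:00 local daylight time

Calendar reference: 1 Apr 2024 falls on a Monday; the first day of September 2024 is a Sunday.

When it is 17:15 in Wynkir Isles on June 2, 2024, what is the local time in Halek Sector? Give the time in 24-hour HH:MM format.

22:30

Daylight saving runs 21 April – 17 November; June 2, 2024 is inside that window, so Wynkir Isles is at UTC−06:30.
17:15 Wynkir Isles + 6h30m = 23:45 UTC.
1 April 2024 is a Monday, so the first Saturday is April 6.
1 September 2024 is a Sunday, so the first Friday is September 6 and the third is September 20.
At the standard offset (UTC−02:15), 23:45 UTC − 2h15m = 21:30 Halek Sector standard time.
The standard-time date in Halek Sector, June 2, 2024, falls between 6 April and 20 September, so daylight saving is in effect and Halek Sector is at UTC−01:15.
23:45 UTC − 1h15m = 22:30 Halek Sector.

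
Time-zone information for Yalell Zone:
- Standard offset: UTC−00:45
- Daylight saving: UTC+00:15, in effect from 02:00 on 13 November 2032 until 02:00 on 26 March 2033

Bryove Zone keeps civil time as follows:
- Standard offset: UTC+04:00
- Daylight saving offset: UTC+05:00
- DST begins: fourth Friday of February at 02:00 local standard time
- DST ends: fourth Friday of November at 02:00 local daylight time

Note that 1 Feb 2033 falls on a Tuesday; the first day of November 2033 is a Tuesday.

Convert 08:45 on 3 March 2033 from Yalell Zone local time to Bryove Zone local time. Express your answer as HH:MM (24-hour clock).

3 March 2033 falls between 13 November 2032 and 26 March 2033, so daylight saving is in effect and Yalell Zone is at UTC+00:15.
08:45 Yalell Zone − 0h15m = 08:30 UTC.
1 February 2033 is a Tuesday, so the first Friday is February 4 and the fourth is February 25.
1 November 2033 is a Tuesday, so the first Friday is November 4 and the fourth is November 25.
At the standard offset (UTC+04:00), 08:30 UTC + 4h = 12:30 Bryove Zone standard time.
Daylight saving runs 25 February – 25 November; the standard-time date in Bryove Zone, 3 March 2033, is inside that window, so Bryove Zone is at UTC+05:00.
08:30 UTC + 5h = 13:30 Bryove Zone.

13:30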